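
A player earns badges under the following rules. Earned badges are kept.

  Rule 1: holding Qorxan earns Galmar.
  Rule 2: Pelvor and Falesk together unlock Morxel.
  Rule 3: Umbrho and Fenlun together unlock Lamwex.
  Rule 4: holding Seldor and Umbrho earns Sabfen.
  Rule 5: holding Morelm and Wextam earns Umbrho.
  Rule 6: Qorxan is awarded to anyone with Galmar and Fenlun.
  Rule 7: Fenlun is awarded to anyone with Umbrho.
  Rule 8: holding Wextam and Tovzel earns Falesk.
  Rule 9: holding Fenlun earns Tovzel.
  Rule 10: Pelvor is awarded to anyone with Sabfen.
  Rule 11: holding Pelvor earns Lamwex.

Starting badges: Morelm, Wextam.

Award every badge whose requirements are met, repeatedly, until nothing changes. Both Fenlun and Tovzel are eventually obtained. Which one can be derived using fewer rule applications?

Fenlun: With Morelm and Wextam, Umbrho is earned (Rule 5). With Umbrho, Fenlun is earned (Rule 7). [2 rule applications]
Tovzel: With Morelm and Wextam, Umbrho is earned (Rule 5). With Umbrho, Fenlun is earned (Rule 7). With Fenlun, Tovzel is earned (Rule 9). [3 rule applications]
Fenlun needs fewer.

Fenlun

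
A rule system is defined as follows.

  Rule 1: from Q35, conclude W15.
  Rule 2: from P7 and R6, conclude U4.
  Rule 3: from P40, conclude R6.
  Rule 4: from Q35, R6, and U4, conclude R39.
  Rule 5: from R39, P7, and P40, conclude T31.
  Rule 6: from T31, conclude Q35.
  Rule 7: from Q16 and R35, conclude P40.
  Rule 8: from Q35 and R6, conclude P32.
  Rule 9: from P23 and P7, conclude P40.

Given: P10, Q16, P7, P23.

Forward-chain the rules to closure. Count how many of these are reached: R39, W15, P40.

1

P23 and P7 hold, so P40 follows (Rule 9).
R39 would need Q35, R6, and U4 (Rule 4), but Q35 is never established.
W15 would need Q35 (Rule 1), but Q35 is never established.
P40: reached.
Reached: P40 — 1 of the 3.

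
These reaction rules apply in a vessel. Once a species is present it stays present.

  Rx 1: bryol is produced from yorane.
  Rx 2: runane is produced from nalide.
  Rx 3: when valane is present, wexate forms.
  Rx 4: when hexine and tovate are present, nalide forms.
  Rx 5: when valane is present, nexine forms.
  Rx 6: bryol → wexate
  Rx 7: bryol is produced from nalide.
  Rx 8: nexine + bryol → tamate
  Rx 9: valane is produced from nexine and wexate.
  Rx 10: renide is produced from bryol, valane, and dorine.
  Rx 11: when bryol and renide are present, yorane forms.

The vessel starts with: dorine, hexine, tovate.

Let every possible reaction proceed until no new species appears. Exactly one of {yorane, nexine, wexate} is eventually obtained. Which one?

hexine and tovate present → nalide forms (Rx 4).
nalide present → bryol forms (Rx 7).
bryol present → wexate forms (Rx 6).
nexine would need valane (Rx 5), but valane never forms. yorane would need bryol and renide (Rx 11), but renide never forms.

wexate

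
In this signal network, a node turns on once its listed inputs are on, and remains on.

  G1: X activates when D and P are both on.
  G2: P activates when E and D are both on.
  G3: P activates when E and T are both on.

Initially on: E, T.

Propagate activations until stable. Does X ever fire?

X would need D and P (G1), but D never turns on.

No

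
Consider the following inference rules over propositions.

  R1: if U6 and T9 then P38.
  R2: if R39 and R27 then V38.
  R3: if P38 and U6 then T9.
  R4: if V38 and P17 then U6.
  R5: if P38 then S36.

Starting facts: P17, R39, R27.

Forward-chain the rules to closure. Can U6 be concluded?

R39 and R27 hold, so V38 follows (R2).
V38 and P17 hold, so U6 follows (R4).

Yes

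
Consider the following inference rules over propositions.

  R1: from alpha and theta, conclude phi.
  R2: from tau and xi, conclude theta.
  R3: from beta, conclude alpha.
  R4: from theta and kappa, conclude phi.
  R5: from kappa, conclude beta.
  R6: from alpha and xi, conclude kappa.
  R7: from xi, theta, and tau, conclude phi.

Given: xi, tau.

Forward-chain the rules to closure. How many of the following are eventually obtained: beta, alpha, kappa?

0

beta would need kappa (R5), but kappa is never established.
alpha would need beta (R3), but beta is never established.
kappa would need alpha and xi (R6), but alpha is never established.
None of the 3 are reached.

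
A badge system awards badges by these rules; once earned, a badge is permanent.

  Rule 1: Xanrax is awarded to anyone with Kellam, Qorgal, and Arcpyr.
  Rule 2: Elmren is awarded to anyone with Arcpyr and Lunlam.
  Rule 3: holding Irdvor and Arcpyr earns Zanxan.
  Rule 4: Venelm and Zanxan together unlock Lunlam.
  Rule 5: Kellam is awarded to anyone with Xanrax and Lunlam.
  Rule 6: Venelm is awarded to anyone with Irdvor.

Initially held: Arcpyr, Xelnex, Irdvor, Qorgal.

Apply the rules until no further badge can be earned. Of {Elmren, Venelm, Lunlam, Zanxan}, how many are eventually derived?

4

With Irdvor, Venelm is earned (Rule 6).
With Irdvor and Arcpyr, Zanxan is earned (Rule 3).
With Venelm and Zanxan, Lunlam is earned (Rule 4).
With Arcpyr and Lunlam, Elmren is earned (Rule 2).
Elmren: reached.
Venelm: reached.
Lunlam: reached.
Zanxan: reached.
All 4 are reached.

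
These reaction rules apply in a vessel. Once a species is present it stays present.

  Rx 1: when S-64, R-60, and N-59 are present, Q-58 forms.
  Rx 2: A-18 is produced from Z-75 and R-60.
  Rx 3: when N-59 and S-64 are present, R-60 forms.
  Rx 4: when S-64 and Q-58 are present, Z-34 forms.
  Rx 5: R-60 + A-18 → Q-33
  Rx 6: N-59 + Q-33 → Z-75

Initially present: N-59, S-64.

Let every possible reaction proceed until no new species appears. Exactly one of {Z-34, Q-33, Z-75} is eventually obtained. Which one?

N-59 and S-64 present → R-60 forms (Rx 3).
S-64, R-60, and N-59 present → Q-58 forms (Rx 1).
S-64 and Q-58 present → Z-34 forms (Rx 4).
Q-33 would need R-60 and A-18 (Rx 5), but A-18 never forms. Z-75 would need N-59 and Q-33 (Rx 6), but Q-33 never forms.

Z-34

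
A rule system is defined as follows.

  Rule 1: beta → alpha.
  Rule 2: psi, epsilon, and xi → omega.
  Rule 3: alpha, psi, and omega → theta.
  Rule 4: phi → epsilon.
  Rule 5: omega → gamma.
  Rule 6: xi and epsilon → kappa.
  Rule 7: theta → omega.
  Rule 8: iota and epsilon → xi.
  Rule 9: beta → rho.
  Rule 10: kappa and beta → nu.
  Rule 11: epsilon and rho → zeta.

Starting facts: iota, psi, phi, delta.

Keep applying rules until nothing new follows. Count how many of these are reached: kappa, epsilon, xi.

From phi, Rule 4 gives epsilon.
iota and epsilon hold, so xi follows (Rule 8).
From xi and epsilon, Rule 6 gives kappa.
kappa: reached.
epsilon: reached.
xi: reached.
All 3 are reached.

3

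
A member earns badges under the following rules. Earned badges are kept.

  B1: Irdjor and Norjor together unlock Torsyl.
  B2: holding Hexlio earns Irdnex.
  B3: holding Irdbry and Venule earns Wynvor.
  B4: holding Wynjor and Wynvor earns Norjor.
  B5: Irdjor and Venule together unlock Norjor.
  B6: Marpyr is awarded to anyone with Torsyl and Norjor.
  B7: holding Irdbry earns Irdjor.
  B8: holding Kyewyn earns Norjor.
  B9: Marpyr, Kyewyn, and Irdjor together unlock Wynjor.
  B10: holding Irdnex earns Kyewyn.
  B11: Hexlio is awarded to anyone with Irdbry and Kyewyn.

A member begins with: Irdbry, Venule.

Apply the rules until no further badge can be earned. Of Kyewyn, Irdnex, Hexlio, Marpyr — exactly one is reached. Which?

Marpyr

With Irdbry, Irdjor is earned (B7).
With Irdjor and Venule, Norjor is earned (B5).
With Irdjor and Norjor, Torsyl is earned (B1).
With Torsyl and Norjor, Marpyr is earned (B6).
Hexlio would need Irdbry and Kyewyn (B11), but Kyewyn is never earned. Irdnex would need Hexlio (B2), but Hexlio is never earned. Kyewyn would need Irdnex (B10), but Irdnex is never earned.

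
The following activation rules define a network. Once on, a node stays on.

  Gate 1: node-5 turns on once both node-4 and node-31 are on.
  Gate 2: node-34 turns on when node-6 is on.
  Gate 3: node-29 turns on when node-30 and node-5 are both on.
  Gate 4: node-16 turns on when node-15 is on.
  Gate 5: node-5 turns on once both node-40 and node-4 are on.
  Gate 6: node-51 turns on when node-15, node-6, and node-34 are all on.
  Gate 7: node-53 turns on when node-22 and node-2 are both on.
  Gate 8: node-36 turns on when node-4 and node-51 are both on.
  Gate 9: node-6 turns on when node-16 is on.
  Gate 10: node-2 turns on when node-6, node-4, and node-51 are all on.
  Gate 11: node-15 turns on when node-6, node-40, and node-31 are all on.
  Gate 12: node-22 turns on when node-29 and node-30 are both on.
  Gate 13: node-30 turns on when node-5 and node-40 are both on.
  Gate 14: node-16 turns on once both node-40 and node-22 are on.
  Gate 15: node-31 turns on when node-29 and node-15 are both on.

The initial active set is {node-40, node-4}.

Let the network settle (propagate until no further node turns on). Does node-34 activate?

Gate 5: node-40 and node-4 on → node-5 on.
Gate 13: node-5 and node-40 on → node-30 on.
Gate 3: node-30 and node-5 on → node-29 on.
node-29 and node-30 are on, so node-22 turns on (Gate 12).
Gate 14: node-40 and node-22 on → node-16 on.
Gate 9: node-16 on → node-6 on.
Gate 2: node-6 on → node-34 on.

Yes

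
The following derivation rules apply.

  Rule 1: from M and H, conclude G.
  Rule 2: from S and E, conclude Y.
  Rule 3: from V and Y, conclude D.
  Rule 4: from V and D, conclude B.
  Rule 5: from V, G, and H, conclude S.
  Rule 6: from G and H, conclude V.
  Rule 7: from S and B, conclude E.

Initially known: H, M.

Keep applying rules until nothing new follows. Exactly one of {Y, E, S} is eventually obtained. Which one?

From M and H, Rule 1 gives G.
From G and H, Rule 6 gives V.
From V, G, and H, Rule 5 gives S.
E would need S and B (Rule 7), but B is never established. Y would need S and E (Rule 2), but E is never established.

S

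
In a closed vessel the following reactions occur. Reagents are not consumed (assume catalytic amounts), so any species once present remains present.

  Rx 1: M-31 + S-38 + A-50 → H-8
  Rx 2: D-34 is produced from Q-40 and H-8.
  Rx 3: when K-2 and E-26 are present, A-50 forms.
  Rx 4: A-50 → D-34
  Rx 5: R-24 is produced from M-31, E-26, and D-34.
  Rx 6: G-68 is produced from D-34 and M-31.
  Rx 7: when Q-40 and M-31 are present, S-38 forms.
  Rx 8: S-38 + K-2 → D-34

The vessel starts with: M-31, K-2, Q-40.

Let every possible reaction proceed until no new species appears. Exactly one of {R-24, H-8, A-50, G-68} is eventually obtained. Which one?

G-68

Q-40 and M-31 present → S-38 forms (Rx 7).
S-38 and K-2 present → D-34 forms (Rx 8).
D-34 and M-31 present → G-68 forms (Rx 6).
H-8 would need M-31, S-38, and A-50 (Rx 1), but A-50 never forms. A-50 would need K-2 and E-26 (Rx 3), but E-26 never forms. R-24 would need M-31, E-26, and D-34 (Rx 5), but E-26 never forms.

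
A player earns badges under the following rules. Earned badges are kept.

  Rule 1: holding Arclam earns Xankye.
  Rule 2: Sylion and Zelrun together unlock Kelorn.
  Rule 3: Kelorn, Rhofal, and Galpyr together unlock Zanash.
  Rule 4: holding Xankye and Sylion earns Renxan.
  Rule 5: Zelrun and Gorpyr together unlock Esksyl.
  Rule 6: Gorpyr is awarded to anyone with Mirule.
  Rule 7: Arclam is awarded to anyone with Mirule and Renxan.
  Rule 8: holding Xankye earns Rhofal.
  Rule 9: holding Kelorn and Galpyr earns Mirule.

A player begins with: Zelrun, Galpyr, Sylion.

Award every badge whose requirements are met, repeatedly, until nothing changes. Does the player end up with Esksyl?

Yes

With Sylion and Zelrun, Kelorn is earned (Rule 2).
With Kelorn and Galpyr, Mirule is earned (Rule 9).
With Mirule, Gorpyr is earned (Rule 6).
With Zelrun and Gorpyr, Esksyl is earned (Rule 5).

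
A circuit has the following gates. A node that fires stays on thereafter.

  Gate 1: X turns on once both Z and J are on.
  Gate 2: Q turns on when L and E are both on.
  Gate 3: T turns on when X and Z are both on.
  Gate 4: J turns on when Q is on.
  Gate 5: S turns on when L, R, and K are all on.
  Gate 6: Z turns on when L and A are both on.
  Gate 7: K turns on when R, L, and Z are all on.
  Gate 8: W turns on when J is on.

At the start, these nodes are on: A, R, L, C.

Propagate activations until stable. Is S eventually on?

Yes

Gate 6: L and A on → Z on.
R, L, and Z are on, so K turns on (Gate 7).
L, R, and K are on, so S turns on (Gate 5).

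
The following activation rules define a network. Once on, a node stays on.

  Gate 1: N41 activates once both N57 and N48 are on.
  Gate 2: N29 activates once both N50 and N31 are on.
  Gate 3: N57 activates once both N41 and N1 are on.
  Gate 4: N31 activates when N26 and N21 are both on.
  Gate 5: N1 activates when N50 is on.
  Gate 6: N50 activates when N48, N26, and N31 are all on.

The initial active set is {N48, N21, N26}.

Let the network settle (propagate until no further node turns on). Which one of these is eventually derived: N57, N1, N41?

N1

Gate 4: N26 and N21 on → N31 on.
Gate 6: N48, N26, and N31 on → N50 on.
N50 is on, so N1 activates (Gate 5).
N57 would need N41 and N1 (Gate 3), but N41 never turns on. N41 would need N57 and N48 (Gate 1), but N57 never turns on.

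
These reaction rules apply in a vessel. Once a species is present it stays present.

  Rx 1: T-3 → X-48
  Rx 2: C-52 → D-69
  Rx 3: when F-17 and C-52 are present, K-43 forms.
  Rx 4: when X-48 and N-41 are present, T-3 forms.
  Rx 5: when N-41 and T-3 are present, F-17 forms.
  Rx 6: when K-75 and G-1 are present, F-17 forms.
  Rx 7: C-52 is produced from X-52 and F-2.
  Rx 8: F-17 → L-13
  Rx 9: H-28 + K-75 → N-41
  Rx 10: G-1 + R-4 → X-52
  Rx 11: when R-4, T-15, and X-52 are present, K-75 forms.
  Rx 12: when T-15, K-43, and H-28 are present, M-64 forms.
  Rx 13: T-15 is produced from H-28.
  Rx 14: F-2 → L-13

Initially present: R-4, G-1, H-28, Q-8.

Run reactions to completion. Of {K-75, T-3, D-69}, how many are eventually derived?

G-1 and R-4 present → X-52 forms (Rx 10).
H-28 present → T-15 forms (Rx 13).
R-4, T-15, and X-52 present → K-75 forms (Rx 11).
K-75: reached.
T-3 would need X-48 and N-41 (Rx 4), but X-48 never forms.
D-69 would need C-52 (Rx 2), but C-52 never forms.
Reached: K-75 — 1 of the 3.

1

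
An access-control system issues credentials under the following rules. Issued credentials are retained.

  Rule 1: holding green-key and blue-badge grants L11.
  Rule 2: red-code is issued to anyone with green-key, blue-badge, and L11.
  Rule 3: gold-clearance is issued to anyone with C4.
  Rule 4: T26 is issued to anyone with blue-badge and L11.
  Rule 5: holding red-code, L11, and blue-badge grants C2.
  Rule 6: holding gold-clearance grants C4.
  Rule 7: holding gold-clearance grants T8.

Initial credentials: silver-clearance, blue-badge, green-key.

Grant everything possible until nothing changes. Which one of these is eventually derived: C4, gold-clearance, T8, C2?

C2

Holding green-key and blue-badge grants L11 (Rule 1).
Holding green-key, blue-badge, and L11 grants red-code (Rule 2).
Holding red-code, L11, and blue-badge grants C2 (Rule 5).
gold-clearance would need C4 (Rule 3), but C4 is never granted. C4 would need gold-clearance (Rule 6), but gold-clearance is never granted. T8 would need gold-clearance (Rule 7), but gold-clearance is never granted.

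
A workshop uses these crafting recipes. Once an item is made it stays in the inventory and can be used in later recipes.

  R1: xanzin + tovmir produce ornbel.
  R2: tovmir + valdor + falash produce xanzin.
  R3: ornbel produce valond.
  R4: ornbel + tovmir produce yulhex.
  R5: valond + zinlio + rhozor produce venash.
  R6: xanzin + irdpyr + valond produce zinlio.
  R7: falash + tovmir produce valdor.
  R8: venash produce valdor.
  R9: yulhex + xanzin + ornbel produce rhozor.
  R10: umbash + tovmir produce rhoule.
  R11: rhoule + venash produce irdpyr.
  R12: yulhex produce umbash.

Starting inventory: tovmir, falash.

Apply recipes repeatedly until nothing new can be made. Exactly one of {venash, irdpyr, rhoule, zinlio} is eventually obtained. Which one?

rhoule

Using R7, falash and tovmir make valdor.
tovmir + valdor + falash → xanzin (R2).
xanzin + tovmir → ornbel (R1).
ornbel + tovmir → yulhex (R4).
yulhex → umbash (R12).
Using R10, umbash and tovmir make rhoule.
venash would need valond, zinlio, and rhozor (R5), but zinlio is never obtained. zinlio would need xanzin, irdpyr, and valond (R6), but irdpyr is never obtained. irdpyr would need rhoule and venash (R11), but venash is never obtained.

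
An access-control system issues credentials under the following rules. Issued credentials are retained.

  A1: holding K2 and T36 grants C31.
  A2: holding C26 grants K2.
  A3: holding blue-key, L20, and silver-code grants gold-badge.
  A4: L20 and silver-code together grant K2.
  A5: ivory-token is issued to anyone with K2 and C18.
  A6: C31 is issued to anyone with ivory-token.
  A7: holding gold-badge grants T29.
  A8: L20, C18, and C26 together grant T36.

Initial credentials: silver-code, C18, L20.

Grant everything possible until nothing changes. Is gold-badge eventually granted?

No

gold-badge would need blue-key, L20, and silver-code (A3), but blue-key is never granted.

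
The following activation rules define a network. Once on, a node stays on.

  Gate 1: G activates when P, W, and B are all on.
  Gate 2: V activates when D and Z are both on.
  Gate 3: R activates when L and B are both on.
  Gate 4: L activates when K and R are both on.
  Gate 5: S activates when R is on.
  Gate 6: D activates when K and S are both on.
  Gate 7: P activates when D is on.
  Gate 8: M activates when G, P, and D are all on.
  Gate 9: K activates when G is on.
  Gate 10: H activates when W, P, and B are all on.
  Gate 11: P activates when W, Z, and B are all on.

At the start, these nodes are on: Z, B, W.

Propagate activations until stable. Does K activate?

Gate 11: W, Z, and B on → P on.
Gate 1: P, W, and B on → G on.
Gate 9: G on → K on.

Yes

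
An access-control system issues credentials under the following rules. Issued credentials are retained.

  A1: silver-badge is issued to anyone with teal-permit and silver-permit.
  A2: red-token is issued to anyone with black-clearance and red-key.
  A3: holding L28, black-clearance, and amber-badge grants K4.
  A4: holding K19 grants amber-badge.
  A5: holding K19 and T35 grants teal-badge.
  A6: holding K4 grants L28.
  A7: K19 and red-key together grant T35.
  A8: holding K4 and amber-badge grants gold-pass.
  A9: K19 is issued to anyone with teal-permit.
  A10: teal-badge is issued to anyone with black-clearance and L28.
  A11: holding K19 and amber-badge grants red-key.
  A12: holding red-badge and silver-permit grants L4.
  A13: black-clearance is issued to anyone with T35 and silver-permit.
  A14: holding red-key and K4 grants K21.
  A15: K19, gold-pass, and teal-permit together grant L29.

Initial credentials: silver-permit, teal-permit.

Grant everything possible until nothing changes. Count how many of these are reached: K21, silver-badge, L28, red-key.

Holding teal-permit and silver-permit grants silver-badge (A1).
Holding teal-permit grants K19 (A9).
Holding K19 grants amber-badge (A4).
Holding K19 and amber-badge grants red-key (A11).
K21 would need red-key and K4 (A14), but K4 is never granted.
silver-badge: reached.
L28 would need K4 (A6), but K4 is never granted.
red-key: reached.
Reached: silver-badge and red-key — 2 of the 4.

2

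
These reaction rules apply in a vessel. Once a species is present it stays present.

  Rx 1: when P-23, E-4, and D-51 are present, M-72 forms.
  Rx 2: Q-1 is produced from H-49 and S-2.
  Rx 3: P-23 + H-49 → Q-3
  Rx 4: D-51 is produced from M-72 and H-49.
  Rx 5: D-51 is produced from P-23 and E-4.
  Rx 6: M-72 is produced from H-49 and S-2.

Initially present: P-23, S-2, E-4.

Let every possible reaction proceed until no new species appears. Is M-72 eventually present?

P-23 and E-4 present → D-51 forms (Rx 5).
P-23, E-4, and D-51 present → M-72 forms (Rx 1).

Yes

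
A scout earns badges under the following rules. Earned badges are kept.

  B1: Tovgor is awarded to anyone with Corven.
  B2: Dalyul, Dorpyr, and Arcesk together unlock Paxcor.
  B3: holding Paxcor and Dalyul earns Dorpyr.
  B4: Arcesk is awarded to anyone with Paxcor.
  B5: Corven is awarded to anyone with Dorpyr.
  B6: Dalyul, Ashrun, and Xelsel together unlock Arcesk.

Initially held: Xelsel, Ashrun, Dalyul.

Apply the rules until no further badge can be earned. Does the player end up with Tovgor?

Tovgor would need Corven (B1), but Corven is never earned.

No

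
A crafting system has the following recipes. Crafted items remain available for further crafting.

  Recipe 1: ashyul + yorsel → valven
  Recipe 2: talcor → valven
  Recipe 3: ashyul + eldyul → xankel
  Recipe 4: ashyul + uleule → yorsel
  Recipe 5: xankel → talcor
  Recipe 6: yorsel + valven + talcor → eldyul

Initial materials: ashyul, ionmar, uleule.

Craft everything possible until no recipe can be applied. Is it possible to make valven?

Using Recipe 4, ashyul and uleule make yorsel.
ashyul + yorsel → valven (Recipe 1).

Yes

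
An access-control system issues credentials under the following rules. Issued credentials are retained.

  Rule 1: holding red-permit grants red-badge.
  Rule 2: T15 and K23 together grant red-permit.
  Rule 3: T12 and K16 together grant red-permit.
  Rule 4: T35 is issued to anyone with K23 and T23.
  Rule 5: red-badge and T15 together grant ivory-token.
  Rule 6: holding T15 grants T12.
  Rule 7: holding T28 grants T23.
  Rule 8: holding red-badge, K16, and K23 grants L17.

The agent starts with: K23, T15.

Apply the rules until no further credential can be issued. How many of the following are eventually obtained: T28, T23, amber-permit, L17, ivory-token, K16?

Holding T15 and K23 grants red-permit (Rule 2).
Holding red-permit grants red-badge (Rule 1).
Holding red-badge and T15 grants ivory-token (Rule 5).
No rule produces T28, and it is not given.
T23 would need T28 (Rule 7), but T28 is never granted.
No rule produces amber-permit, and it is not given.
L17 would need red-badge, K16, and K23 (Rule 8), but K16 is never granted.
ivory-token: reached.
No rule produces K16, and it is not given.
Reached: ivory-token — 1 of the 6.

1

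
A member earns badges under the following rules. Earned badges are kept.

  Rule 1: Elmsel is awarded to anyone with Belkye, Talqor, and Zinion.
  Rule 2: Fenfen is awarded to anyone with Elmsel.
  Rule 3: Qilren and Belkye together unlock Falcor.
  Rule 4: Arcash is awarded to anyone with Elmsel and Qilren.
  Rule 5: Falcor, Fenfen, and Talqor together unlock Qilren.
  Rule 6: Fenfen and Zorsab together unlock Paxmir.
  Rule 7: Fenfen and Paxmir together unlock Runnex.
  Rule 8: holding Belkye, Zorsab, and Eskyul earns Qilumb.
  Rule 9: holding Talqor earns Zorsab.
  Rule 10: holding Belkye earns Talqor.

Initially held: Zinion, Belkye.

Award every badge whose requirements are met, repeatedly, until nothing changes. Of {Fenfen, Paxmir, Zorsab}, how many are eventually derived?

With Belkye, Talqor is earned (Rule 10).
With Belkye, Talqor, and Zinion, Elmsel is earned (Rule 1).
With Talqor, Zorsab is earned (Rule 9).
With Elmsel, Fenfen is earned (Rule 2).
With Fenfen and Zorsab, Paxmir is earned (Rule 6).
Fenfen: reached.
Paxmir: reached.
Zorsab: reached.
All 3 are reached.

3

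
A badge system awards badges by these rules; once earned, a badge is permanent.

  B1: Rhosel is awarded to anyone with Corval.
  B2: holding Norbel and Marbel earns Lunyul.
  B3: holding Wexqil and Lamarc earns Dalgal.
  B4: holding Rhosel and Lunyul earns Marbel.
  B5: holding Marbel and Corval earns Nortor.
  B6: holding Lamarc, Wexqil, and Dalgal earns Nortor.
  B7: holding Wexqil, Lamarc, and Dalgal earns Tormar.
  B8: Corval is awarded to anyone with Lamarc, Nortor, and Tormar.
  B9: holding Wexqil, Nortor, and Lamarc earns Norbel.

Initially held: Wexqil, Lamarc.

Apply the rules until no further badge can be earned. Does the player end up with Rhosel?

Yes

With Wexqil and Lamarc, Dalgal is earned (B3).
With Lamarc, Wexqil, and Dalgal, Nortor is earned (B6).
With Wexqil, Lamarc, and Dalgal, Tormar is earned (B7).
With Lamarc, Nortor, and Tormar, Corval is earned (B8).
With Corval, Rhosel is earned (B1).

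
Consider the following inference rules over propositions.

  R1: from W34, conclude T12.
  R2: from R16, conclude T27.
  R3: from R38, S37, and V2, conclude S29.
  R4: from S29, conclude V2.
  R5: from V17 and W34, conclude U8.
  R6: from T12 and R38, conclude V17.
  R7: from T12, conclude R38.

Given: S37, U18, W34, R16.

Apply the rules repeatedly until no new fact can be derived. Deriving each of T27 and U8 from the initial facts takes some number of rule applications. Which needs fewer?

T27

T27: From R16, R2 gives T27. [1 rule application]
U8: From W34, R1 gives T12. T12 holds, so R38 follows (R7). From T12 and R38, R6 gives V17. V17 and W34 hold, so U8 follows (R5). [4 rule applications]
T27 needs fewer.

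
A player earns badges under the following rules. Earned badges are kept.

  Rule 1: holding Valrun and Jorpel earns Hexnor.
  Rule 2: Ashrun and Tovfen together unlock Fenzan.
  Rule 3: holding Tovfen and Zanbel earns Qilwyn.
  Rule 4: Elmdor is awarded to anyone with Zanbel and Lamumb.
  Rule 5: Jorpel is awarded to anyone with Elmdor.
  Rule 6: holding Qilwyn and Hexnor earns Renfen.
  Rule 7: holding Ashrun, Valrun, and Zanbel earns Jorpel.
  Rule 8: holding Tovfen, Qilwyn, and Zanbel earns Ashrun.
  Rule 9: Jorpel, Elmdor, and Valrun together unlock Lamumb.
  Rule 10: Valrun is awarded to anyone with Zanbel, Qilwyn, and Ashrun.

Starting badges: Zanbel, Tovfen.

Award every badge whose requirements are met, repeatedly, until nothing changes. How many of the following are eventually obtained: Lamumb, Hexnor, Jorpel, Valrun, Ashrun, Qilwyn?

With Tovfen and Zanbel, Qilwyn is earned (Rule 3).
With Tovfen, Qilwyn, and Zanbel, Ashrun is earned (Rule 8).
With Zanbel, Qilwyn, and Ashrun, Valrun is earned (Rule 10).
With Ashrun, Valrun, and Zanbel, Jorpel is earned (Rule 7).
With Valrun and Jorpel, Hexnor is earned (Rule 1).
Lamumb would need Jorpel, Elmdor, and Valrun (Rule 9), but Elmdor is never earned.
Hexnor: reached.
Jorpel: reached.
Valrun: reached.
Ashrun: reached.
Qilwyn: reached.
Reached: Hexnor, Jorpel, Valrun, Ashrun, and Qilwyn — 5 of the 6.

5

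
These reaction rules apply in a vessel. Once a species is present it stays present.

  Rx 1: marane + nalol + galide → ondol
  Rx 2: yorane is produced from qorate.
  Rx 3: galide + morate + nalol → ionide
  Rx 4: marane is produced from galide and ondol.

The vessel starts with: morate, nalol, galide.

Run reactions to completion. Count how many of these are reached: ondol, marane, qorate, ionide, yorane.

galide, morate, and nalol present → ionide forms (Rx 3).
ondol would need marane, nalol, and galide (Rx 1), but marane never forms.
marane would need galide and ondol (Rx 4), but ondol never forms.
No rule produces qorate, and it is not given.
ionide: reached.
yorane would need qorate (Rx 2), but qorate never forms.
Reached: ionide — 1 of the 5.

1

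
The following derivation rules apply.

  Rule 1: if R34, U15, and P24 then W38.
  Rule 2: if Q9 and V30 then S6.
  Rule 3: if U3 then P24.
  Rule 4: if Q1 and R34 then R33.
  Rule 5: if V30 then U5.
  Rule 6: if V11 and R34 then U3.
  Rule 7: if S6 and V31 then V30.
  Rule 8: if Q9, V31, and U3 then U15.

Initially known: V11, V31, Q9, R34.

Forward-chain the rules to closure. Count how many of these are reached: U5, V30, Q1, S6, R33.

U5 would need V30 (Rule 5), but V30 is never established.
V30 would need S6 and V31 (Rule 7), but S6 is never established.
No rule produces Q1, and it is not given.
S6 would need Q9 and V30 (Rule 2), but V30 is never established.
R33 would need Q1 and R34 (Rule 4), but Q1 is never established.
None of the 5 are reached.

0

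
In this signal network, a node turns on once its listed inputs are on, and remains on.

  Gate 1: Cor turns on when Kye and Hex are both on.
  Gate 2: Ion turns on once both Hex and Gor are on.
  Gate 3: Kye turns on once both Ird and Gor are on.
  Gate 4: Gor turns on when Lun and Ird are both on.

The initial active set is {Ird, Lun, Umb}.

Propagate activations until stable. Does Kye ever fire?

Yes

Lun and Ird are on, so Gor turns on (Gate 4).
Ird and Gor are on, so Kye turns on (Gate 3).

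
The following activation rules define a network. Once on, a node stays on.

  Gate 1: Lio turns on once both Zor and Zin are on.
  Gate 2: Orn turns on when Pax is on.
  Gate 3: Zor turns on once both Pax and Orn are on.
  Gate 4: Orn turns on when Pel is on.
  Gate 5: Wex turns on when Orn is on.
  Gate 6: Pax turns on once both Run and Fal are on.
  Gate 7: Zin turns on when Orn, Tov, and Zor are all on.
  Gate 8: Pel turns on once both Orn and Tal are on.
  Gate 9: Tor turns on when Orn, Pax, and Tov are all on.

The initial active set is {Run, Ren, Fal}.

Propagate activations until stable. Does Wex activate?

Gate 6: Run and Fal on → Pax on.
Gate 2: Pax on → Orn on.
Gate 5: Orn on → Wex on.

Yes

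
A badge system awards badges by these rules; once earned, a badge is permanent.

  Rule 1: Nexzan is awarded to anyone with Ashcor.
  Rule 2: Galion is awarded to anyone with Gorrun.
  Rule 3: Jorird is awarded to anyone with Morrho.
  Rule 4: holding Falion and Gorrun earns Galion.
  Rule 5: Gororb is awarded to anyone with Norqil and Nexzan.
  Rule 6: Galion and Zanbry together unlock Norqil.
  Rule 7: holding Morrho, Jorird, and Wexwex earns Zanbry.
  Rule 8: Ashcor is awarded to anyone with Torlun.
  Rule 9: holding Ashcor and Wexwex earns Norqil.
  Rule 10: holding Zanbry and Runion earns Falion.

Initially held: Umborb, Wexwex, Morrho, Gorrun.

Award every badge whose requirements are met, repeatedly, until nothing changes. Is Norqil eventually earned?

Yes

With Gorrun, Galion is earned (Rule 2).
With Morrho, Jorird is earned (Rule 3).
With Morrho, Jorird, and Wexwex, Zanbry is earned (Rule 7).
With Galion and Zanbry, Norqil is earned (Rule 6).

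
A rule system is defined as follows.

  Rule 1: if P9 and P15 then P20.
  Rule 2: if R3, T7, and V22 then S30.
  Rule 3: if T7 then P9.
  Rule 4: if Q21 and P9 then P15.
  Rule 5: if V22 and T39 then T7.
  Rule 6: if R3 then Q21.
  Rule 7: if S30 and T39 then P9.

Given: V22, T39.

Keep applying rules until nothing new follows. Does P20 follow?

P20 would need P9 and P15 (Rule 1), but P15 is never established.

No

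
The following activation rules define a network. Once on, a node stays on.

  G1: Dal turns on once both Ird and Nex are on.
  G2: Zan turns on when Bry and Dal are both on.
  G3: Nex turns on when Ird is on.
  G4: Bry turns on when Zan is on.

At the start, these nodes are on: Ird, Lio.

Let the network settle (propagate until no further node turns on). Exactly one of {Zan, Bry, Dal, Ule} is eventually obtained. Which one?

G3: Ird on → Nex on.
G1: Ird and Nex on → Dal on.
No rule produces Ule, and it is not given. Bry would need Zan (G4), but Zan never turns on. Zan would need Bry and Dal (G2), but Bry never turns on.

Dal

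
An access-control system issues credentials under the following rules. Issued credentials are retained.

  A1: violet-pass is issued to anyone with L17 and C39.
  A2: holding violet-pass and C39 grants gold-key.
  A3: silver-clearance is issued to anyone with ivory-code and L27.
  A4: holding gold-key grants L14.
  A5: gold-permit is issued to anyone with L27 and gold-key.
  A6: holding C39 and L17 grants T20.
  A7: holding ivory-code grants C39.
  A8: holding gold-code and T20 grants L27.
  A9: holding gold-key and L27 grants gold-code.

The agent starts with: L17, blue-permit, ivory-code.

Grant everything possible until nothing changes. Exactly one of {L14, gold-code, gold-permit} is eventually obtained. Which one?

Holding ivory-code grants C39 (A7).
Holding L17 and C39 grants violet-pass (A1).
Holding violet-pass and C39 grants gold-key (A2).
Holding gold-key grants L14 (A4).
gold-code would need gold-key and L27 (A9), but L27 is never granted. gold-permit would need L27 and gold-key (A5), but L27 is never granted.

L14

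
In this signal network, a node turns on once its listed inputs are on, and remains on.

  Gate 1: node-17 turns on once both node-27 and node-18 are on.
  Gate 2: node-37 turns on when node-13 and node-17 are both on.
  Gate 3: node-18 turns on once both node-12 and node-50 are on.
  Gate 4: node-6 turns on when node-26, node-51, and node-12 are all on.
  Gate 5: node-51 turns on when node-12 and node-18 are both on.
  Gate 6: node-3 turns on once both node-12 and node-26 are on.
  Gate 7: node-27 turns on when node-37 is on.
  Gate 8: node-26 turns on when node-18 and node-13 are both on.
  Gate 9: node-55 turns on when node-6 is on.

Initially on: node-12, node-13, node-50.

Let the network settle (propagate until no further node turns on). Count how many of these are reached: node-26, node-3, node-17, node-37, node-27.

node-12 and node-50 are on, so node-18 turns on (Gate 3).
node-18 and node-13 are on, so node-26 turns on (Gate 8).
node-12 and node-26 are on, so node-3 turns on (Gate 6).
node-26: reached.
node-3: reached.
node-17 would need node-27 and node-18 (Gate 1), but node-27 never turns on.
node-37 would need node-13 and node-17 (Gate 2), but node-17 never turns on.
node-27 would need node-37 (Gate 7), but node-37 never turns on.
Reached: node-26 and node-3 — 2 of the 5.

2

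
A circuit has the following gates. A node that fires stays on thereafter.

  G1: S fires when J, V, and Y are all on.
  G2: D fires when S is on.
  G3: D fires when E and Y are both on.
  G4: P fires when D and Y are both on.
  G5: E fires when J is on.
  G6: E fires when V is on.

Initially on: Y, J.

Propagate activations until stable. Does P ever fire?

Yes

G5: J on → E on.
E and Y are on, so D fires (G3).
G4: D and Y on → P on.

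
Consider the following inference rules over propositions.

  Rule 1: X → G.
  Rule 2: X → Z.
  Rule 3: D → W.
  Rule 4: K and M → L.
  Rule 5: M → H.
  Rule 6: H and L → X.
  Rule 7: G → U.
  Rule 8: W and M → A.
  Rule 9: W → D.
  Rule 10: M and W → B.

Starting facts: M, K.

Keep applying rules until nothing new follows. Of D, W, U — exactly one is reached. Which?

From K and M, Rule 4 gives L.
M holds, so H follows (Rule 5).
From H and L, Rule 6 gives X.
From X, Rule 1 gives G.
G holds, so U follows (Rule 7).
D would need W (Rule 9), but W is never established. W would need D (Rule 3), but D is never established.

U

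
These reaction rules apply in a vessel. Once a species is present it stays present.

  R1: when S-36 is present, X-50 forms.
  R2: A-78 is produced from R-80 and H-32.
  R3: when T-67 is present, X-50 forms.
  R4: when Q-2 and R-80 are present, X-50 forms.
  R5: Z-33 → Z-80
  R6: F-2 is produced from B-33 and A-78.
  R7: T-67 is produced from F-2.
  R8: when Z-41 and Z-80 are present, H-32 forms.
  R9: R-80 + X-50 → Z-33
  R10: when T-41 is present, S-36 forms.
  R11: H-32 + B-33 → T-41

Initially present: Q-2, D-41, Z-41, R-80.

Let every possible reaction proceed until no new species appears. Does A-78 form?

Q-2 and R-80 present → X-50 forms (R4).
R-80 and X-50 present → Z-33 forms (R9).
Z-33 present → Z-80 forms (R5).
Z-41 and Z-80 present → H-32 forms (R8).
R-80 and H-32 present → A-78 forms (R2).

Yes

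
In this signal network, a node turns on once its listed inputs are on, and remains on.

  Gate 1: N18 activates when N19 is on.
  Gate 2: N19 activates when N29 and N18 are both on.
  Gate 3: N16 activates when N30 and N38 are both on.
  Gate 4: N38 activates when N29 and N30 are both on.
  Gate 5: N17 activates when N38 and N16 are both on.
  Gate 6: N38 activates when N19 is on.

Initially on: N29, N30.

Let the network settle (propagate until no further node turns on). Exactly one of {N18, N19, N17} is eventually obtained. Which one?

Gate 4: N29 and N30 on → N38 on.
N30 and N38 are on, so N16 activates (Gate 3).
Gate 5: N38 and N16 on → N17 on.
N18 would need N19 (Gate 1), but N19 never turns on. N19 would need N29 and N18 (Gate 2), but N18 never turns on.

N17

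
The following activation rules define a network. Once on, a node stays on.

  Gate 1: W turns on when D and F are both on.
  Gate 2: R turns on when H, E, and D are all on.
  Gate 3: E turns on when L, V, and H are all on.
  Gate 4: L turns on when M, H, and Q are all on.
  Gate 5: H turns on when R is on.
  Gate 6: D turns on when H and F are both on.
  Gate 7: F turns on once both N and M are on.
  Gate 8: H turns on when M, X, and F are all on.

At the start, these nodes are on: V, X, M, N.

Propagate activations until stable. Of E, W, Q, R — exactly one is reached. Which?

N and M are on, so F turns on (Gate 7).
M, X, and F are on, so H turns on (Gate 8).
Gate 6: H and F on → D on.
Gate 1: D and F on → W on.
R would need H, E, and D (Gate 2), but E never turns on. No rule produces Q, and it is not given. E would need L, V, and H (Gate 3), but L never turns on.

W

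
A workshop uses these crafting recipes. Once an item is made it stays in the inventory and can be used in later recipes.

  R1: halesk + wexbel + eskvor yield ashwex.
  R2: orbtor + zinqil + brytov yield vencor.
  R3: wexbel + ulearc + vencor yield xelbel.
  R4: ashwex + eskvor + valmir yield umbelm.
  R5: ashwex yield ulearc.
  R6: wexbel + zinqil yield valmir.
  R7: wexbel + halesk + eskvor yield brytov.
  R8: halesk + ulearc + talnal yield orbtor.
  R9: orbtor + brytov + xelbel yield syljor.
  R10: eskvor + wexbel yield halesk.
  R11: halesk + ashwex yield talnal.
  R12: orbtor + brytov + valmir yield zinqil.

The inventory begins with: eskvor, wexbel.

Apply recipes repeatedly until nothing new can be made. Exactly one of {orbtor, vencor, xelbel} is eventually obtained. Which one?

orbtor

Using R10, eskvor and wexbel make halesk.
Using R1, halesk, wexbel, and eskvor make ashwex.
ashwex → ulearc (R5).
Using R11, halesk and ashwex make talnal.
Using R8, halesk, ulearc, and talnal make orbtor.
xelbel would need wexbel, ulearc, and vencor (R3), but vencor is never obtained. vencor would need orbtor, zinqil, and brytov (R2), but zinqil is never obtained.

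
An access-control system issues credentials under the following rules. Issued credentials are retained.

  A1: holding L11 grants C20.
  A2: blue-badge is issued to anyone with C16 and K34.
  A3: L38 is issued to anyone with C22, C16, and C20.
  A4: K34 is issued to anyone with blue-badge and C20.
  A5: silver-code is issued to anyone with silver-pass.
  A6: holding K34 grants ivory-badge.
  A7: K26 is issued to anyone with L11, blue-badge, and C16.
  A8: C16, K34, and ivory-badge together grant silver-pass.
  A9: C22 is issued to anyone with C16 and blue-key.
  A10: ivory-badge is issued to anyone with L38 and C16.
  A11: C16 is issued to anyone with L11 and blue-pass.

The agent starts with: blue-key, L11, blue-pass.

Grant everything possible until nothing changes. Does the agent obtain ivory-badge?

Yes

Holding L11 and blue-pass grants C16 (A11).
Holding L11 grants C20 (A1).
Holding C16 and blue-key grants C22 (A9).
Holding C22, C16, and C20 grants L38 (A3).
Holding L38 and C16 grants ivory-badge (A10).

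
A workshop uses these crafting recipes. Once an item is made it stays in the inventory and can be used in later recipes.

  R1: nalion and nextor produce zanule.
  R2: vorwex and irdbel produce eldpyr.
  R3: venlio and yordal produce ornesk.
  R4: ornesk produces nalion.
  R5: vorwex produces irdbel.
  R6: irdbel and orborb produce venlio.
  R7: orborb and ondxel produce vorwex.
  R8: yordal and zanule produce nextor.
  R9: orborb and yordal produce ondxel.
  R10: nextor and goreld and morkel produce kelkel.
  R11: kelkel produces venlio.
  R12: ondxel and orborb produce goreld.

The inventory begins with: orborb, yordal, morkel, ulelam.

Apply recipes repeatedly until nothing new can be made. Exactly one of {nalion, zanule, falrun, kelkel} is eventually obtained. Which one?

nalion

orborb and yordal → ondxel (R9).
Using R7, orborb and ondxel make vorwex.
Using R5, vorwex makes irdbel.
irdbel and orborb → venlio (R6).
Using R3, venlio and yordal make ornesk.
Using R4, ornesk makes nalion.
No rule produces falrun, and it is not given. zanule would need nalion and nextor (R1), but nextor is never obtained. kelkel would need nextor, goreld, and morkel (R10), but nextor is never obtained.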